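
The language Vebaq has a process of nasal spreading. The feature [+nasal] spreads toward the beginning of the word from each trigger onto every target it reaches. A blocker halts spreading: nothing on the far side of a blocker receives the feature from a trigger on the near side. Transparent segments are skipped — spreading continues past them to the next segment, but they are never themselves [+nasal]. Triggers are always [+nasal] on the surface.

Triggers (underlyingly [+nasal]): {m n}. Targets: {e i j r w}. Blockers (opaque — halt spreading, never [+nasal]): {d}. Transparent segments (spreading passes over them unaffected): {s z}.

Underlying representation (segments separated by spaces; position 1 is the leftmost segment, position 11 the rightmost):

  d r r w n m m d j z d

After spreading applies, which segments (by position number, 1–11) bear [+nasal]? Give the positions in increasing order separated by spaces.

2 3 4 5 6 7

From /n/ at 5 leftward: 4 /w/ → [+nasal]; 3 /r/ → [+nasal]; 2 /r/ → [+nasal]; 1 /d/ blocks.
From /m/ at 6 leftward: 5 /n/ is itself a trigger — this domain ends here.
From /m/ at 7 leftward: 6 /m/ is itself a trigger — this domain ends here.
Target with no active source: position 9 stays [-nasal].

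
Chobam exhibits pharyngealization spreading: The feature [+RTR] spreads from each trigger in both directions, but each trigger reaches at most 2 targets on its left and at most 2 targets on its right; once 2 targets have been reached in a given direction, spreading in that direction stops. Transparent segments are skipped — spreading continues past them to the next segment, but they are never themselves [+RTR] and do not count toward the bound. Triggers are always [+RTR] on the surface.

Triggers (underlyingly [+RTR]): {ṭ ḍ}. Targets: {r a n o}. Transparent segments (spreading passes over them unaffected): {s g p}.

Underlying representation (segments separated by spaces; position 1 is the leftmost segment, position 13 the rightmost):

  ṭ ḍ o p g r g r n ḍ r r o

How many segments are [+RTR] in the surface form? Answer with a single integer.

From /ṭ/ at 1 rightward: 2 /ḍ/ is itself a trigger — this domain ends here.
From /ṭ/ at 1 leftward: word edge.
From /ḍ/ at 2 rightward: 3 /o/ → [+RTR]; 4 /p/ transparent; 5 /g/ transparent; 6 /r/ → [+RTR]; bound reached.
From /ḍ/ at 2 leftward: 1 /ṭ/ is itself a trigger — this domain ends here.
From /ḍ/ at 10 rightward: 11 /r/ → [+RTR]; 12 /r/ → [+RTR]; bound reached.
From /ḍ/ at 10 leftward: 9 /n/ → [+RTR]; 8 /r/ → [+RTR]; bound reached.
Target with no active source: position 13 stays [-emphatic].
[+RTR] positions on the surface: 1 2 3 6 8 9 10 11 12.

9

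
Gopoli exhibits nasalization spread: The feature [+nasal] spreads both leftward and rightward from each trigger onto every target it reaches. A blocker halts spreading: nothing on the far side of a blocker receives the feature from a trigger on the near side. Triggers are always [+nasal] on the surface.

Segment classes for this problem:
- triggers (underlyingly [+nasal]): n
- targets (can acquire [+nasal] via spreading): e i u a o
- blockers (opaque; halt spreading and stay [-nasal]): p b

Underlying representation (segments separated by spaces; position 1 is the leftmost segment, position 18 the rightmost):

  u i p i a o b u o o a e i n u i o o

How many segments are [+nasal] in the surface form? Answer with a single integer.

From /n/ at 14 rightward: 15 /u/ → [+nasal]; 16 /i/ → [+nasal]; 17 /o/ → [+nasal]; 18 /o/ → [+nasal]; word edge.
From /n/ at 14 leftward: 13 /i/ → [+nasal]; 12 /e/ → [+nasal]; 11 /a/ → [+nasal]; 10 /o/ → [+nasal]; 9 /o/ → [+nasal]; 8 /u/ → [+nasal]; 7 /b/ blocks.
Targets with no active source: positions 1 2 4 5 6 stay [-nasal].
[+nasal] positions on the surface: 8 9 10 11 12 13 14 15 16 17 18.

11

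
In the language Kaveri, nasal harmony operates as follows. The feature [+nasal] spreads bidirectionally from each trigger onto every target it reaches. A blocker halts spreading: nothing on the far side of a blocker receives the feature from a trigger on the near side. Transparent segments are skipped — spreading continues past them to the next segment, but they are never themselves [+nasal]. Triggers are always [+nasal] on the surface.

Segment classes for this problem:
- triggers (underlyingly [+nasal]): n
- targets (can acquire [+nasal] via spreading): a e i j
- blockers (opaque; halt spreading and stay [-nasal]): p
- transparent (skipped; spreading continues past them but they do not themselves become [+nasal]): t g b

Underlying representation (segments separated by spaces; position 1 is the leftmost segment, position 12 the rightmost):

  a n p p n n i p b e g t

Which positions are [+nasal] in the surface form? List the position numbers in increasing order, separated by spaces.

From /n/ at 2 rightward: 3 /p/ blocks.
From /n/ at 2 leftward: 1 /a/ → [+nasal]; word edge.
From /n/ at 5 rightward: 6 /n/ is itself a trigger — this domain ends here.
From /n/ at 5 leftward: 4 /p/ blocks.
From /n/ at 6 rightward: 7 /i/ → [+nasal]; 8 /p/ blocks.
From /n/ at 6 leftward: 5 /n/ is itself a trigger — this domain ends here.
Target with no active source: position 10 stays [-nasal].

1 2 5 6 7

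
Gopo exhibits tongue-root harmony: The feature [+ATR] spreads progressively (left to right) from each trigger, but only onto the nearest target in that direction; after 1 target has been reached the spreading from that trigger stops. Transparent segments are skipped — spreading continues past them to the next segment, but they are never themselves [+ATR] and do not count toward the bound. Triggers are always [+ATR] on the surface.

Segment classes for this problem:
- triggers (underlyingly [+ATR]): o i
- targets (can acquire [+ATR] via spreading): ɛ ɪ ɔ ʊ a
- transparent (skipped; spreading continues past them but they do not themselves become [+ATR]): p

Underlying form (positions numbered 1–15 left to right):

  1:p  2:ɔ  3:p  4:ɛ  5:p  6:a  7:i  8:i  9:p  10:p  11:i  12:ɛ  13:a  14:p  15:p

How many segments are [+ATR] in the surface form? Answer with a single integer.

From /i/ at 7 rightward: 8 /i/ is itself a trigger — this domain ends here.
From /i/ at 8 rightward: 9 /p/ transparent; 10 /p/ transparent; 11 /i/ is itself a trigger — this domain ends here.
From /i/ at 11 rightward: 12 /ɛ/ → [+ATR]; bound reached.
Targets with no active source: positions 2 4 6 13 stay [-ATR].
[+ATR] positions on the surface: 7 8 11 12.

4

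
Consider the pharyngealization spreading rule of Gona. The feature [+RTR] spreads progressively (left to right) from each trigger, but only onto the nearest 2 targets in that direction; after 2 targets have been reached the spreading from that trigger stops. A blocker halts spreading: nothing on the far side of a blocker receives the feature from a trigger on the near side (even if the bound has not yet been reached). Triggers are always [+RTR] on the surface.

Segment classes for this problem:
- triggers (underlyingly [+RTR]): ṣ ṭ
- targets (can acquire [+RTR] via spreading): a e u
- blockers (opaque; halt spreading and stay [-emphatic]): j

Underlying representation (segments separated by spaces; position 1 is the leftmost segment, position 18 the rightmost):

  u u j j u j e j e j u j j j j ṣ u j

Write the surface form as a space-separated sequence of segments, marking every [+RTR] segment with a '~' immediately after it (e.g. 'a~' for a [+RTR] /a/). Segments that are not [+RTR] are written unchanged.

u u j j u j e j e j u j j j j ṣ~ u~ j

From /ṣ/ at 16 rightward: 17 /u/ → [+RTR]; 18 /j/ blocks.
Targets with no active source: positions 1 2 5 7 9 11 stay [-emphatic].
[+RTR] positions on the surface: 16 17.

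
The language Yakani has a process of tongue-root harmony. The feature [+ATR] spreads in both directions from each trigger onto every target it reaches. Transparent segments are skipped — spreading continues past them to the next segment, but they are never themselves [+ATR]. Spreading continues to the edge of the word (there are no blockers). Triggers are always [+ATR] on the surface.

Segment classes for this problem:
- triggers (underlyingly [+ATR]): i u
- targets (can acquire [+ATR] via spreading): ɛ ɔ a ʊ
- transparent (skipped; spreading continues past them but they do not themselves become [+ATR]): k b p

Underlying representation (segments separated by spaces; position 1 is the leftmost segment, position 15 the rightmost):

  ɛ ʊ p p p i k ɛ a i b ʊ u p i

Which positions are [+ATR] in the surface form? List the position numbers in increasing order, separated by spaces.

From /i/ at 6 rightward: 7 /k/ transparent; 8 /ɛ/ → [+ATR]; 9 /a/ → [+ATR]; 10 /i/ is itself a trigger — this domain ends here.
From /i/ at 6 leftward: 5 /p/ transparent; 4 /p/ transparent; 3 /p/ transparent; 2 /ʊ/ → [+ATR]; 1 /ɛ/ → [+ATR]; word edge.
From /i/ at 10 rightward: 11 /b/ transparent; 12 /ʊ/ → [+ATR]; 13 /u/ is itself a trigger — this domain ends here.
From /i/ at 10 leftward: 9 /a/ → [+ATR]; 8 /ɛ/ → [+ATR]; 7 /k/ transparent; 6 /i/ is itself a trigger — this domain ends here.
From /u/ at 13 rightward: 14 /p/ transparent; 15 /i/ is itself a trigger — this domain ends here.
From /u/ at 13 leftward: 12 /ʊ/ → [+ATR]; 11 /b/ transparent; 10 /i/ is itself a trigger — this domain ends here.
From /i/ at 15 rightward: word edge.
From /i/ at 15 leftward: 14 /p/ transparent; 13 /u/ is itself a trigger — this domain ends here.

1 2 6 8 9 10 12 13 15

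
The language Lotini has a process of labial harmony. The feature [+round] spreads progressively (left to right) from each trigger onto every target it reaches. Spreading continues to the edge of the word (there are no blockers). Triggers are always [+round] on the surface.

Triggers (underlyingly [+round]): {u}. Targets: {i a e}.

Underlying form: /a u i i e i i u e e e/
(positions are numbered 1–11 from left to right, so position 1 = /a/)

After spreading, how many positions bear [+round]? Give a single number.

10

From /u/ at 2 rightward: 3 /i/ → [+round]; 4 /i/ → [+round]; 5 /e/ → [+round]; 6 /i/ → [+round]; 7 /i/ → [+round]; 8 /u/ is itself a trigger — this domain ends here.
From /u/ at 8 rightward: 9 /e/ → [+round]; 10 /e/ → [+round]; 11 /e/ → [+round]; word edge.
Target with no active source: position 1 stays [-round].
[+round] positions on the surface: 2 3 4 5 6 7 8 9 10 11.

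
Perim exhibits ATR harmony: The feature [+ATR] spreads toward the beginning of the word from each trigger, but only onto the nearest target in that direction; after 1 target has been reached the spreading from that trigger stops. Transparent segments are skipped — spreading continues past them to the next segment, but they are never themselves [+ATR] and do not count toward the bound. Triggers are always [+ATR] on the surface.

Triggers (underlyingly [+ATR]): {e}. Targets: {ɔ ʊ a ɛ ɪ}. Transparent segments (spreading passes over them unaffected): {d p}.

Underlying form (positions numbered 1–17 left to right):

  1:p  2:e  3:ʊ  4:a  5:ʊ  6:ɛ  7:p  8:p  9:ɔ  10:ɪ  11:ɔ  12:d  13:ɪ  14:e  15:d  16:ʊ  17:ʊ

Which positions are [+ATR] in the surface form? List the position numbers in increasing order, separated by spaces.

2 13 14

From /e/ at 2 leftward: 1 /p/ transparent; word edge.
From /e/ at 14 leftward: 13 /ɪ/ → [+ATR]; bound reached.
Targets with no active source: positions 3 4 5 6 9 10 11 16 17 stay [-ATR].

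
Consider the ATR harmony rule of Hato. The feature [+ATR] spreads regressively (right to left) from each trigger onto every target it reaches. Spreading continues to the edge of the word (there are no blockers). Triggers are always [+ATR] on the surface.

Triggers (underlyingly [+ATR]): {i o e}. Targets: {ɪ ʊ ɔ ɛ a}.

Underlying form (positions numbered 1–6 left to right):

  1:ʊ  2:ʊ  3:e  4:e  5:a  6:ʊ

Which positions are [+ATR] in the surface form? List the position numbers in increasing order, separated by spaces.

From /e/ at 3 leftward: 2 /ʊ/ → [+ATR]; 1 /ʊ/ → [+ATR]; word edge.
From /e/ at 4 leftward: 3 /e/ is itself a trigger — this domain ends here.
Targets with no active source: positions 5 6 stay [-ATR].

1 2 3 4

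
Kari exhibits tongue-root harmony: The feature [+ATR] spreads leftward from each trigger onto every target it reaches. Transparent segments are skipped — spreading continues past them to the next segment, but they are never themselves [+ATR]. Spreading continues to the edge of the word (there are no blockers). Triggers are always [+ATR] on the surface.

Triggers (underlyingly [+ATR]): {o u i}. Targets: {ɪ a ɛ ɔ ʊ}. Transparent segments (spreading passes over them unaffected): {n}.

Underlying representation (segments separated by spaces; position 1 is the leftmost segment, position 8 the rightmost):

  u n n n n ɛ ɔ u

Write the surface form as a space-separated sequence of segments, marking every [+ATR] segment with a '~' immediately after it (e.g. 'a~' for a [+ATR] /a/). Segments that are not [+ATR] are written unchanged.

u~ n n n n ɛ~ ɔ~ u~

From /u/ at 1 leftward: word edge.
From /u/ at 8 leftward: 7 /ɔ/ → [+ATR]; 6 /ɛ/ → [+ATR]; 5 /n/ transparent; 4 /n/ transparent; 3 /n/ transparent; 2 /n/ transparent; 1 /u/ is itself a trigger — this domain ends here.
[+ATR] positions on the surface: 1 6 7 8.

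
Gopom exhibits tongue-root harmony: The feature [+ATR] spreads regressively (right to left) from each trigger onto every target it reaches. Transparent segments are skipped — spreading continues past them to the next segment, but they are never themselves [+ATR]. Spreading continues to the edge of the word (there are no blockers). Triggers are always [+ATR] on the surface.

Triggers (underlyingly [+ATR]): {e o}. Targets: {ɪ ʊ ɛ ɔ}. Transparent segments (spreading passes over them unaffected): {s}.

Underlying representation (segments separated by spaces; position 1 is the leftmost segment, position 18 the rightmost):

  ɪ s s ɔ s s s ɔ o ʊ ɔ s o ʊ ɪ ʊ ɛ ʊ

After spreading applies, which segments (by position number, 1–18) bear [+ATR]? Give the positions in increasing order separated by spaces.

1 4 8 9 10 11 13

From /o/ at 9 leftward: 8 /ɔ/ → [+ATR]; 7 /s/ transparent; 6 /s/ transparent; 5 /s/ transparent; 4 /ɔ/ → [+ATR]; 3 /s/ transparent; 2 /s/ transparent; 1 /ɪ/ → [+ATR]; word edge.
From /o/ at 13 leftward: 12 /s/ transparent; 11 /ɔ/ → [+ATR]; 10 /ʊ/ → [+ATR]; 9 /o/ is itself a trigger — this domain ends here.
Targets with no active source: positions 14 15 16 17 18 stay [-ATR].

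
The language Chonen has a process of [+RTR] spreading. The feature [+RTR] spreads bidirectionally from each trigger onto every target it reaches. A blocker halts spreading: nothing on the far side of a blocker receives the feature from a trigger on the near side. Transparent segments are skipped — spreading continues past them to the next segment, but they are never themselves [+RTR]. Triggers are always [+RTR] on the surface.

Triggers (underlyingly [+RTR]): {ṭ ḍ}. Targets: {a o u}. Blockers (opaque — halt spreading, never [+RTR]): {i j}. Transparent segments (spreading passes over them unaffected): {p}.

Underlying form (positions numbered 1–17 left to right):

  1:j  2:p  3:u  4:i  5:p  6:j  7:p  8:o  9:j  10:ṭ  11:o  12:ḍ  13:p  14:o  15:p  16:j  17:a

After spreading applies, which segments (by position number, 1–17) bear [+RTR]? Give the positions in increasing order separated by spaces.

10 11 12 14

From /ṭ/ at 10 rightward: 11 /o/ → [+RTR]; 12 /ḍ/ is itself a trigger — this domain ends here.
From /ṭ/ at 10 leftward: 9 /j/ blocks.
From /ḍ/ at 12 rightward: 13 /p/ transparent; 14 /o/ → [+RTR]; 15 /p/ transparent; 16 /j/ blocks.
From /ḍ/ at 12 leftward: 11 /o/ → [+RTR]; 10 /ṭ/ is itself a trigger — this domain ends here.
Targets with no active source: positions 3 8 17 stay [-emphatic].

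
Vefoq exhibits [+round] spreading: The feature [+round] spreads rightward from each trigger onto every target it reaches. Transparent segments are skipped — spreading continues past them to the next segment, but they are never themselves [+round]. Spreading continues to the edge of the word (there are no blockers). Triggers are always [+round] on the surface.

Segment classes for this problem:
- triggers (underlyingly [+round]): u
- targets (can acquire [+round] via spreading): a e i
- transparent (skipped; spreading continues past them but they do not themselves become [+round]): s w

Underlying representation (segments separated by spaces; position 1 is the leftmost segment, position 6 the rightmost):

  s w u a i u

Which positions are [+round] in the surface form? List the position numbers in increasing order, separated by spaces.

From /u/ at 3 rightward: 4 /a/ → [+round]; 5 /i/ → [+round]; 6 /u/ is itself a trigger — this domain ends here.
From /u/ at 6 rightward: word edge.

3 4 5 6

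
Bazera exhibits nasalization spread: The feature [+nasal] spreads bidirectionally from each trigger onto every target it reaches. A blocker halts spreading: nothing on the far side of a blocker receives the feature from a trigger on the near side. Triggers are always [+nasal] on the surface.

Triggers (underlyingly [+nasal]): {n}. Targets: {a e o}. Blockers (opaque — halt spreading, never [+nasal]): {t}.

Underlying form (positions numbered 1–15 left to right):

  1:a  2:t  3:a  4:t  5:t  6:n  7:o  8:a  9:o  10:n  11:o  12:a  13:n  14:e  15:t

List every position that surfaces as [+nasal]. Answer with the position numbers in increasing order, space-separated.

6 7 8 9 10 11 12 13 14

From /n/ at 6 rightward: 7 /o/ → [+nasal]; 8 /a/ → [+nasal]; 9 /o/ → [+nasal]; 10 /n/ is itself a trigger — this domain ends here.
From /n/ at 6 leftward: 5 /t/ blocks.
From /n/ at 10 rightward: 11 /o/ → [+nasal]; 12 /a/ → [+nasal]; 13 /n/ is itself a trigger — this domain ends here.
From /n/ at 10 leftward: 9 /o/ → [+nasal]; 8 /a/ → [+nasal]; 7 /o/ → [+nasal]; 6 /n/ is itself a trigger — this domain ends here.
From /n/ at 13 rightward: 14 /e/ → [+nasal]; 15 /t/ blocks.
From /n/ at 13 leftward: 12 /a/ → [+nasal]; 11 /o/ → [+nasal]; 10 /n/ is itself a trigger — this domain ends here.
Targets with no active source: positions 1 3 stay [-nasal].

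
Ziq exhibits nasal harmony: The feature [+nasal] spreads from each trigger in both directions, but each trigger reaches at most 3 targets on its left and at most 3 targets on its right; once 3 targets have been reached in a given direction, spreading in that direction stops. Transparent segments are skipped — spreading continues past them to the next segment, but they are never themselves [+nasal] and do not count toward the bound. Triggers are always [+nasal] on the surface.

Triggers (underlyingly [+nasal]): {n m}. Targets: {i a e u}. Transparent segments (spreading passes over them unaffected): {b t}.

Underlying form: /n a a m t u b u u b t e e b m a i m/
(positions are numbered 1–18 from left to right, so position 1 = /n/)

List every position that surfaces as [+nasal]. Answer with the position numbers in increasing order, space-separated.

1 2 3 4 6 8 9 12 13 15 16 17 18

From /n/ at 1 rightward: 2 /a/ → [+nasal]; 3 /a/ → [+nasal]; 4 /m/ is itself a trigger — this domain ends here.
From /n/ at 1 leftward: word edge.
From /m/ at 4 rightward: 5 /t/ transparent; 6 /u/ → [+nasal]; 7 /b/ transparent; 8 /u/ → [+nasal]; 9 /u/ → [+nasal]; bound reached.
From /m/ at 4 leftward: 3 /a/ → [+nasal]; 2 /a/ → [+nasal]; 1 /n/ is itself a trigger — this domain ends here.
From /m/ at 15 rightward: 16 /a/ → [+nasal]; 17 /i/ → [+nasal]; 18 /m/ is itself a trigger — this domain ends here.
From /m/ at 15 leftward: 14 /b/ transparent; 13 /e/ → [+nasal]; 12 /e/ → [+nasal]; 11 /t/ transparent; 10 /b/ transparent; 9 /u/ → [+nasal]; bound reached.
From /m/ at 18 rightward: word edge.
From /m/ at 18 leftward: 17 /i/ → [+nasal]; 16 /a/ → [+nasal]; 15 /m/ is itself a trigger — this domain ends here.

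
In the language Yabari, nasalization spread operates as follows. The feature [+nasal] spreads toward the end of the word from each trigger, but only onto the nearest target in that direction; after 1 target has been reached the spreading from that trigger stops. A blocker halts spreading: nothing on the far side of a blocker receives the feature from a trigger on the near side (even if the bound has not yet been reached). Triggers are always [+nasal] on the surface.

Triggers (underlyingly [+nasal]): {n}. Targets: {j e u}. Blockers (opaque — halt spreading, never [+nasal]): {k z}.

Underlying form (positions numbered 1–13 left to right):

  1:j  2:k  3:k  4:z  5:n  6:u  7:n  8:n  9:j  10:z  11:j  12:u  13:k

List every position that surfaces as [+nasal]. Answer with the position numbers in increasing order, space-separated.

5 6 7 8 9

From /n/ at 5 rightward: 6 /u/ → [+nasal]; bound reached.
From /n/ at 7 rightward: 8 /n/ is itself a trigger — this domain ends here.
From /n/ at 8 rightward: 9 /j/ → [+nasal]; bound reached.
Targets with no active source: positions 1 11 12 stay [-nasal].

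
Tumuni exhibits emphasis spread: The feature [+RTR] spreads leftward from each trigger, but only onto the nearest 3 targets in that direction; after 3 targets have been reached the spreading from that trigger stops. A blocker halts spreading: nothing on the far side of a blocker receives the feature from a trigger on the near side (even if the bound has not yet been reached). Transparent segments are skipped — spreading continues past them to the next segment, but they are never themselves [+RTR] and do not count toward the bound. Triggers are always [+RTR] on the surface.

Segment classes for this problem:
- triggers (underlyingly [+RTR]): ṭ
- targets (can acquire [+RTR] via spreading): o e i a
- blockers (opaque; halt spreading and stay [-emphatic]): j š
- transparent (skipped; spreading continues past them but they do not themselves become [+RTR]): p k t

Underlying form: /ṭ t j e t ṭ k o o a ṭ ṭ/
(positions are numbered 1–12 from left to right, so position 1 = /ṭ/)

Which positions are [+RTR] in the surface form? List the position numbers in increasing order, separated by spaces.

From /ṭ/ at 1 leftward: word edge.
From /ṭ/ at 6 leftward: 5 /t/ transparent; 4 /e/ → [+RTR]; 3 /j/ blocks.
From /ṭ/ at 11 leftward: 10 /a/ → [+RTR]; 9 /o/ → [+RTR]; 8 /o/ → [+RTR]; bound reached.
From /ṭ/ at 12 leftward: 11 /ṭ/ is itself a trigger — this domain ends here.

1 4 6 8 9 10 11 12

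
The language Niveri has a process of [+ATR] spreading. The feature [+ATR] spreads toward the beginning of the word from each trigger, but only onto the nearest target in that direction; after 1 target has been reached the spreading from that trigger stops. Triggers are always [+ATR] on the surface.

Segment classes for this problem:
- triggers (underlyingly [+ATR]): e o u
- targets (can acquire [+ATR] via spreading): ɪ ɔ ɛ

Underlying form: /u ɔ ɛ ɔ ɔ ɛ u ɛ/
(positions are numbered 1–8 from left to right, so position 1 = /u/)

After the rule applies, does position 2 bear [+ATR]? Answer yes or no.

From /u/ at 1 leftward: word edge.
From /u/ at 7 leftward: 6 /ɛ/ → [+ATR]; bound reached.
Targets with no active source: positions 2 3 4 5 8 stay [-ATR].
[+ATR] positions on the surface: 1 6 7.

no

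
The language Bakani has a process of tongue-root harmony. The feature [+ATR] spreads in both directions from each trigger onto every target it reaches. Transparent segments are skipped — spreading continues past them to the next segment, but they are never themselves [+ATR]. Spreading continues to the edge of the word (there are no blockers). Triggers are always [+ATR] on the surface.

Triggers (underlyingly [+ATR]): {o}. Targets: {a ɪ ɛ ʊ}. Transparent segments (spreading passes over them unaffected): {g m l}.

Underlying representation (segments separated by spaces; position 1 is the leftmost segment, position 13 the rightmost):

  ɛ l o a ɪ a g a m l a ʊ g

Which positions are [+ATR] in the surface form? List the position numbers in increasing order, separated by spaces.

1 3 4 5 6 8 11 12

From /o/ at 3 rightward: 4 /a/ → [+ATR]; 5 /ɪ/ → [+ATR]; 6 /a/ → [+ATR]; 7 /g/ transparent; 8 /a/ → [+ATR]; 9 /m/ transparent; 10 /l/ transparent; 11 /a/ → [+ATR]; 12 /ʊ/ → [+ATR]; 13 /g/ transparent; word edge.
From /o/ at 3 leftward: 2 /l/ transparent; 1 /ɛ/ → [+ATR]; word edge.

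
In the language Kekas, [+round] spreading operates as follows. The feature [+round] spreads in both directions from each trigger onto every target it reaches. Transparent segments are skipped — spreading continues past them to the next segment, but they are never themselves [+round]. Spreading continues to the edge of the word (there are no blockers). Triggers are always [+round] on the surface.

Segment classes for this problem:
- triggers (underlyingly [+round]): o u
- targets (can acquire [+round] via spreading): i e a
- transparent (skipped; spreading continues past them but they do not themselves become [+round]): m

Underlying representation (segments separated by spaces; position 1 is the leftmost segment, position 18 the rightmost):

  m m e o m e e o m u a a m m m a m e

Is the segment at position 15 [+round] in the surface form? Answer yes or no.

no

From /o/ at 4 rightward: 5 /m/ transparent; 6 /e/ → [+round]; 7 /e/ → [+round]; 8 /o/ is itself a trigger — this domain ends here.
From /o/ at 4 leftward: 3 /e/ → [+round]; 2 /m/ transparent; 1 /m/ transparent; word edge.
From /o/ at 8 rightward: 9 /m/ transparent; 10 /u/ is itself a trigger — this domain ends here.
From /o/ at 8 leftward: 7 /e/ → [+round]; 6 /e/ → [+round]; 5 /m/ transparent; 4 /o/ is itself a trigger — this domain ends here.
From /u/ at 10 rightward: 11 /a/ → [+round]; 12 /a/ → [+round]; 13 /m/ transparent; 14 /m/ transparent; 15 /m/ transparent; 16 /a/ → [+round]; 17 /m/ transparent; 18 /e/ → [+round]; word edge.
From /u/ at 10 leftward: 9 /m/ transparent; 8 /o/ is itself a trigger — this domain ends here.
[+round] positions on the surface: 3 4 6 7 8 10 11 12 16 18.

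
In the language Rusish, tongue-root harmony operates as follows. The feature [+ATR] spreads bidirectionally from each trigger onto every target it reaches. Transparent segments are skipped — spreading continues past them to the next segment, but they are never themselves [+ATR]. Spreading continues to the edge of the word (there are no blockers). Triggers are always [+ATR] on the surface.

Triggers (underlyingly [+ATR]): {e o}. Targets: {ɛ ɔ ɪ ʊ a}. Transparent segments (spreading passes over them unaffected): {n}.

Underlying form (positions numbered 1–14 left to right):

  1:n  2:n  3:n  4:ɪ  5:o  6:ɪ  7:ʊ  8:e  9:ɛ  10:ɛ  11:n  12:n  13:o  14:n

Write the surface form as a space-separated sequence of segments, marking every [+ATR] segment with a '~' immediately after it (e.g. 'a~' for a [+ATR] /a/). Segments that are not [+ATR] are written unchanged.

n n n ɪ~ o~ ɪ~ ʊ~ e~ ɛ~ ɛ~ n n o~ n

From /o/ at 5 rightward: 6 /ɪ/ → [+ATR]; 7 /ʊ/ → [+ATR]; 8 /e/ is itself a trigger — this domain ends here.
From /o/ at 5 leftward: 4 /ɪ/ → [+ATR]; 3 /n/ transparent; 2 /n/ transparent; 1 /n/ transparent; word edge.
From /e/ at 8 rightward: 9 /ɛ/ → [+ATR]; 10 /ɛ/ → [+ATR]; 11 /n/ transparent; 12 /n/ transparent; 13 /o/ is itself a trigger — this domain ends here.
From /e/ at 8 leftward: 7 /ʊ/ → [+ATR]; 6 /ɪ/ → [+ATR]; 5 /o/ is itself a trigger — this domain ends here.
From /o/ at 13 rightward: 14 /n/ transparent; word edge.
From /o/ at 13 leftward: 12 /n/ transparent; 11 /n/ transparent; 10 /ɛ/ → [+ATR]; 9 /ɛ/ → [+ATR]; 8 /e/ is itself a trigger — this domain ends here.
[+ATR] positions on the surface: 4 5 6 7 8 9 10 13.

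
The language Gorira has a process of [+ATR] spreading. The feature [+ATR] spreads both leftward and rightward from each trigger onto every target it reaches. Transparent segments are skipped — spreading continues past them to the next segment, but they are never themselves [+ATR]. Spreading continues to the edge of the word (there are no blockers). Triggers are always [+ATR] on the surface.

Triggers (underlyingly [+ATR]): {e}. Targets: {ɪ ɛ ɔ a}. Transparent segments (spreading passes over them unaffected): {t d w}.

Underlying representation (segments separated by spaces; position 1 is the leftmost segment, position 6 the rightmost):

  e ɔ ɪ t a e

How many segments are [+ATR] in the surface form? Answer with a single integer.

5

From /e/ at 1 rightward: 2 /ɔ/ → [+ATR]; 3 /ɪ/ → [+ATR]; 4 /t/ transparent; 5 /a/ → [+ATR]; 6 /e/ is itself a trigger — this domain ends here.
From /e/ at 1 leftward: word edge.
From /e/ at 6 rightward: word edge.
From /e/ at 6 leftward: 5 /a/ → [+ATR]; 4 /t/ transparent; 3 /ɪ/ → [+ATR]; 2 /ɔ/ → [+ATR]; 1 /e/ is itself a trigger — this domain ends here.
[+ATR] positions on the surface: 1 2 3 5 6.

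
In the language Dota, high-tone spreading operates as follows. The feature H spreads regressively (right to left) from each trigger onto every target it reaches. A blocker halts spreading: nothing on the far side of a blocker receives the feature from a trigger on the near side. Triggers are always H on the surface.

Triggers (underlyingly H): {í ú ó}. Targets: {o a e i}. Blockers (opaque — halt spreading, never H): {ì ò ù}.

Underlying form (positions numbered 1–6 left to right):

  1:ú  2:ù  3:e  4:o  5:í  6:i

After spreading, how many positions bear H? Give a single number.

From /ú/ at 1 leftward: word edge.
From /í/ at 5 leftward: 4 /o/ → H; 3 /e/ → H; 2 /ù/ blocks.
Target with no active source: position 6 stays [-high tone].
H positions on the surface: 1 3 4 5.

4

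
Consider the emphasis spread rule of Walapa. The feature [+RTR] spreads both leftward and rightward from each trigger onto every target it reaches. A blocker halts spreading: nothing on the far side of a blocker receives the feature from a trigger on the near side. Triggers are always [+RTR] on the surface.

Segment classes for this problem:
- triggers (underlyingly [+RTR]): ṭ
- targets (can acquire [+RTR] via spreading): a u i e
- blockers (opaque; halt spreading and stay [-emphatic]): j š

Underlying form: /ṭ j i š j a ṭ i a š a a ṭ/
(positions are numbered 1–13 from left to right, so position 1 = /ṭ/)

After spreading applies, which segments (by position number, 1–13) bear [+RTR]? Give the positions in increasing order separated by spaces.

From /ṭ/ at 1 rightward: 2 /j/ blocks.
From /ṭ/ at 1 leftward: word edge.
From /ṭ/ at 7 rightward: 8 /i/ → [+RTR]; 9 /a/ → [+RTR]; 10 /š/ blocks.
From /ṭ/ at 7 leftward: 6 /a/ → [+RTR]; 5 /j/ blocks.
From /ṭ/ at 13 rightward: word edge.
From /ṭ/ at 13 leftward: 12 /a/ → [+RTR]; 11 /a/ → [+RTR]; 10 /š/ blocks.
Target with no active source: position 3 stays [-emphatic].

1 6 7 8 9 11 12 13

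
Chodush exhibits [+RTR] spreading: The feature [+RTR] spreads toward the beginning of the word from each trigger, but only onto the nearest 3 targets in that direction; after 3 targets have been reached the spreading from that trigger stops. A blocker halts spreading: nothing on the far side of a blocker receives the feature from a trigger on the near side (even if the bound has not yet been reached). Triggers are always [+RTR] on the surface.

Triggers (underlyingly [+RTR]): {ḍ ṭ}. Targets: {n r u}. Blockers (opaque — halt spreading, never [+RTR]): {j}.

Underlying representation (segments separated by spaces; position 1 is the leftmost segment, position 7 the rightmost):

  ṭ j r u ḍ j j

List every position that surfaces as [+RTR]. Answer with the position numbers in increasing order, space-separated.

1 3 4 5

From /ṭ/ at 1 leftward: word edge.
From /ḍ/ at 5 leftward: 4 /u/ → [+RTR]; 3 /r/ → [+RTR]; 2 /j/ blocks.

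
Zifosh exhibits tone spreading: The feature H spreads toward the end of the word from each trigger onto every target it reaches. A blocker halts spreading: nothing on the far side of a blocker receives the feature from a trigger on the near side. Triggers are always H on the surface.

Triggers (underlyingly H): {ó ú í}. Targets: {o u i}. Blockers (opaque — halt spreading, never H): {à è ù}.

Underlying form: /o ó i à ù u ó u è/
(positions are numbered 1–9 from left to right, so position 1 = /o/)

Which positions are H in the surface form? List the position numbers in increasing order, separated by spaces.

From /ó/ at 2 rightward: 3 /i/ → H; 4 /à/ blocks.
From /ó/ at 7 rightward: 8 /u/ → H; 9 /è/ blocks.
Targets with no active source: positions 1 6 stay [-high tone].

2 3 7 8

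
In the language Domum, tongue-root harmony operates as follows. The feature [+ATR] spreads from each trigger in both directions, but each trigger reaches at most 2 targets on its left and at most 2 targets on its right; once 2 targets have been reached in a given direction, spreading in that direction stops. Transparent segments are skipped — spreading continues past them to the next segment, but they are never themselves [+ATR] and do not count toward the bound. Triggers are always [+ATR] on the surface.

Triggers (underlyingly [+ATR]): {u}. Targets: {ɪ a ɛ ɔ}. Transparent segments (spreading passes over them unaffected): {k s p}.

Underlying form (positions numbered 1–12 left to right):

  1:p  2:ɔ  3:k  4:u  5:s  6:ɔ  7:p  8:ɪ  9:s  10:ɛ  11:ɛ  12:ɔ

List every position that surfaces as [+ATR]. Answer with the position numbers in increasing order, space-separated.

2 4 6 8

From /u/ at 4 rightward: 5 /s/ transparent; 6 /ɔ/ → [+ATR]; 7 /p/ transparent; 8 /ɪ/ → [+ATR]; bound reached.
From /u/ at 4 leftward: 3 /k/ transparent; 2 /ɔ/ → [+ATR]; 1 /p/ transparent; word edge.
Targets with no active source: positions 10 11 12 stay [-ATR].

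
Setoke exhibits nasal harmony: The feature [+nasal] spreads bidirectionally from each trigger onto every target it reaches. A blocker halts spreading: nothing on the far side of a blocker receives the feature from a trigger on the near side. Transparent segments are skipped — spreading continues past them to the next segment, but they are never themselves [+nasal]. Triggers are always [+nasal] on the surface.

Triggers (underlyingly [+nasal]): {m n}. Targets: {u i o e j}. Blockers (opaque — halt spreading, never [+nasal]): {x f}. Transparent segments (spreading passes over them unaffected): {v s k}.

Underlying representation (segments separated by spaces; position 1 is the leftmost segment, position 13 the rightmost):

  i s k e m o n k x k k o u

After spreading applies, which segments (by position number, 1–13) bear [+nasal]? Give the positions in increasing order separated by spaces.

From /m/ at 5 rightward: 6 /o/ → [+nasal]; 7 /n/ is itself a trigger — this domain ends here.
From /m/ at 5 leftward: 4 /e/ → [+nasal]; 3 /k/ transparent; 2 /s/ transparent; 1 /i/ → [+nasal]; word edge.
From /n/ at 7 rightward: 8 /k/ transparent; 9 /x/ blocks.
From /n/ at 7 leftward: 6 /o/ → [+nasal]; 5 /m/ is itself a trigger — this domain ends here.
Targets with no active source: positions 12 13 stay [-nasal].

1 4 5 6 7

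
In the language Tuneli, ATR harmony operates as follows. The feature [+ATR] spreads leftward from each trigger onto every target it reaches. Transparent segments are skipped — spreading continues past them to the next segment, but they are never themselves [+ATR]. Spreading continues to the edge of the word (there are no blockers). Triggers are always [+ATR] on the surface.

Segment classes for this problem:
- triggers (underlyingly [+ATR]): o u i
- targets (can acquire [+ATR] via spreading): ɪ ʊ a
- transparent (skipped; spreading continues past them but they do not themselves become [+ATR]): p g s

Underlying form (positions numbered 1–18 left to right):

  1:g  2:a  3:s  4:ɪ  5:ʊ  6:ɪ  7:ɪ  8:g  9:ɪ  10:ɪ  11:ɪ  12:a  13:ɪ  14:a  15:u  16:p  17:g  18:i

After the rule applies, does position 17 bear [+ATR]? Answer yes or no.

no

From /u/ at 15 leftward: 14 /a/ → [+ATR]; 13 /ɪ/ → [+ATR]; 12 /a/ → [+ATR]; 11 /ɪ/ → [+ATR]; 10 /ɪ/ → [+ATR]; 9 /ɪ/ → [+ATR]; 8 /g/ transparent; 7 /ɪ/ → [+ATR]; 6 /ɪ/ → [+ATR]; 5 /ʊ/ → [+ATR]; 4 /ɪ/ → [+ATR]; 3 /s/ transparent; 2 /a/ → [+ATR]; 1 /g/ transparent; word edge.
From /i/ at 18 leftward: 17 /g/ transparent; 16 /p/ transparent; 15 /u/ is itself a trigger — this domain ends here.
[+ATR] positions on the surface: 2 4 5 6 7 9 10 11 12 13 14 15 18.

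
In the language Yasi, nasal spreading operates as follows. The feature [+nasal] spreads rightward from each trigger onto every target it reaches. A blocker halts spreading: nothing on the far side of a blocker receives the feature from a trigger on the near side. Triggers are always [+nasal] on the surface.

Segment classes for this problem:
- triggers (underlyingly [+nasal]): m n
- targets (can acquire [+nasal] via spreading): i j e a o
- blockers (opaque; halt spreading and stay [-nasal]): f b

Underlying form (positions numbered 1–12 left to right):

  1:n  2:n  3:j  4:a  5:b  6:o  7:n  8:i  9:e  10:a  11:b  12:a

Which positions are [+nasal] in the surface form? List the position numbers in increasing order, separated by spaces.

1 2 3 4 7 8 9 10

From /n/ at 1 rightward: 2 /n/ is itself a trigger — this domain ends here.
From /n/ at 2 rightward: 3 /j/ → [+nasal]; 4 /a/ → [+nasal]; 5 /b/ blocks.
From /n/ at 7 rightward: 8 /i/ → [+nasal]; 9 /e/ → [+nasal]; 10 /a/ → [+nasal]; 11 /b/ blocks.
Targets with no active source: positions 6 12 stay [-nasal].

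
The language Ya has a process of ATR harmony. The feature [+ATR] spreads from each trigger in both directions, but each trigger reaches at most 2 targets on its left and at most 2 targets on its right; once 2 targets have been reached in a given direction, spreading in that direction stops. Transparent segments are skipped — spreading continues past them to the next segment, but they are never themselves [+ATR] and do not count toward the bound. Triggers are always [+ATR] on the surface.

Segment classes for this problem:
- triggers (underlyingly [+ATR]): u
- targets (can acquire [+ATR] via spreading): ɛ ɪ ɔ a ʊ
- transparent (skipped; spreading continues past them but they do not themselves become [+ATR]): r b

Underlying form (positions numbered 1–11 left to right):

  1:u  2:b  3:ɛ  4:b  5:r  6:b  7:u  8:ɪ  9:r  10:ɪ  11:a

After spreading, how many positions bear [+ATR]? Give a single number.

From /u/ at 1 rightward: 2 /b/ transparent; 3 /ɛ/ → [+ATR]; 4 /b/ transparent; 5 /r/ transparent; 6 /b/ transparent; 7 /u/ is itself a trigger — this domain ends here.
From /u/ at 1 leftward: word edge.
From /u/ at 7 rightward: 8 /ɪ/ → [+ATR]; 9 /r/ transparent; 10 /ɪ/ → [+ATR]; bound reached.
From /u/ at 7 leftward: 6 /b/ transparent; 5 /r/ transparent; 4 /b/ transparent; 3 /ɛ/ → [+ATR]; 2 /b/ transparent; 1 /u/ is itself a trigger — this domain ends here.
Target with no active source: position 11 stays [-ATR].
[+ATR] positions on the surface: 1 3 7 8 10.

5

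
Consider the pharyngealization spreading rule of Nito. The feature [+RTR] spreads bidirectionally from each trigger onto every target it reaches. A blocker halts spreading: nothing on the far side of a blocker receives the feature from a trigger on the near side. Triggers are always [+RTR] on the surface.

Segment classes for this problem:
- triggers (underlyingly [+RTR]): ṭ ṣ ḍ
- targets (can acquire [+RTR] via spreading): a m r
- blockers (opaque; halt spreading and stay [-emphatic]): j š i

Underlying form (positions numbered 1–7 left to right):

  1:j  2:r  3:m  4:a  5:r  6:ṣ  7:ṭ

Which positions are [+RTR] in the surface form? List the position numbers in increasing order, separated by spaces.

2 3 4 5 6 7

From /ṣ/ at 6 rightward: 7 /ṭ/ is itself a trigger — this domain ends here.
From /ṣ/ at 6 leftward: 5 /r/ → [+RTR]; 4 /a/ → [+RTR]; 3 /m/ → [+RTR]; 2 /r/ → [+RTR]; 1 /j/ blocks.
From /ṭ/ at 7 rightward: word edge.
From /ṭ/ at 7 leftward: 6 /ṣ/ is itself a trigger — this domain ends here.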